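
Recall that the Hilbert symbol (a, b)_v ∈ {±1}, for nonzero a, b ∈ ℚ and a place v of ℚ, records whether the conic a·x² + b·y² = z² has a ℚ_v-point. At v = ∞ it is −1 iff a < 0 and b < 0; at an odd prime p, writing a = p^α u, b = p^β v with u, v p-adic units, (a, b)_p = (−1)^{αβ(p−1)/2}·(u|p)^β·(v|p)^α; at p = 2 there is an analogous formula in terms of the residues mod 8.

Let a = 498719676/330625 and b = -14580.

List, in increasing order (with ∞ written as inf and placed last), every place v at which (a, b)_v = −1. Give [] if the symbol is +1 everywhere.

Mod squares: a ≡ 399, b ≡ -5. Check v ∈ {∞, 2, 3, 5, 7, 13, 19, 23, 43}.
v=23: a=23^-2·(≡1), b=23^0·(≡2) mod 23; (1|23)=+1, (2|23)=+1; (−1)^{-2·0·11}·(+1)^0·(+1)^-2 = +1.
v=7: a=7^1·(≡4), b=7^0·(≡1) mod 7; (4|7)=+1, (1|7)=+1; (−1)^{1·0·3}·(+1)^0·(+1)^1 = +1.
v=13: a=13^2·(≡12), b=13^0·(≡6) mod 13; (12|13)=+1, (6|13)=-1; (−1)^{2·0·6}·(+1)^0·(-1)^2 = +1.
v=∞: 399 > 0 and -5 < 0  ⇒  (a,b)_∞ = +1.
v=5: a=5^-4·(≡4), b=5^1·(≡4) mod 5; (4|5)=+1, (4|5)=+1; (−1)^{-4·1·2}·(+1)^1·(+1)^-4 = +1.
v=2: v_2(a)=2, v_2(b)=2; units ≡ 7, 3 (mod 8); ε·ε+αω+βω = 1·1+2·1+2·0 ≡ 1  ⇒  (a,b)_2 = -1.
v=43: a=43^2·(≡29), b=43^0·(≡40) mod 43; (29|43)=-1, (40|43)=+1; (−1)^{2·0·21}·(-1)^0·(+1)^2 = +1.
v=19: a=19^1·(≡3), b=19^0·(≡12) mod 19; (3|19)=-1, (12|19)=-1; (−1)^{1·0·9}·(-1)^0·(-1)^1 = -1.
v=3: a=3^1·(≡1), b=3^6·(≡1) mod 3; (1|3)=+1, (1|3)=+1; (−1)^{1·6·1}·(+1)^6·(+1)^1 = +1.
Ram(399, -5) = {2, 19}; no ℚ_2-point on the conic.

[2, 19]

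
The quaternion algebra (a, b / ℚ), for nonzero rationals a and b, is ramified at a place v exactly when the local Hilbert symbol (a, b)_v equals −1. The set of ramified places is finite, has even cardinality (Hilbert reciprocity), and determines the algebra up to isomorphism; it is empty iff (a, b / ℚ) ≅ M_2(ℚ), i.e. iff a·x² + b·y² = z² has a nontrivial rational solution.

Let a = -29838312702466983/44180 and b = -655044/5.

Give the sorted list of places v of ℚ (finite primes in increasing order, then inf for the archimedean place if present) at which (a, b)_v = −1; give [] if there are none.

(a, b) ≡ (-438422435, -4845) mod (ℚ^×)²; places V = {2, 3, 5, 11, 13, 17, 19, 23, 29, 37, 43, 47, ∞}.
(a,b)_∞: sgn(-438422435)=−, sgn(-4845)=−, so -1.
(a,b)_13: α=2, u≡4; β=2, v≡10 (mod 13); (4|13)=+1, (10|13)=+1; sign (−1)^0·+1^2·+1^2 = +1.
(a,b)_3: α=2, u≡1; β=1, v≡2 (mod 3); (1|3)=+1, (2|3)=-1; sign (−1)^0·+1^1·-1^2 = +1.
(a,b)_43: α=2, u≡2; β=0, v≡38 (mod 43); (2|43)=-1, (38|43)=+1; sign (−1)^0·-1^0·+1^2 = +1.
(a,b)_23: α=1, u≡9; β=0, v≡13 (mod 23); (9|23)=+1, (13|23)=+1; sign (−1)^0·+1^0·+1^1 = +1.
(a,b)_47: α=-2, u≡8; β=0, v≡46 (mod 47); (8|47)=+1, (46|47)=-1; sign (−1)^0·+1^0·-1^-2 = +1.
(a,b)_5: α=-1, u≡2; β=-1, v≡1 (mod 5); (2|5)=-1, (1|5)=+1; sign (−1)^0·-1^-1·+1^-1 = -1.
(a,b)_2: α=-2, β=2; u≡5, v≡3 (mod 8); ε(u)ε(v)=0·1, αω(v)=-2·1, βω(u)=2·1; sum ≡ 0  ⇒  +1.
(a,b)_29: α=1, u≡1; β=0, v≡19 (mod 29); (1|29)=+1, (19|29)=-1; sign (−1)^0·+1^0·-1^1 = -1.
(a,b)_17: α=1, u≡12; β=1, v≡15 (mod 17); (12|17)=-1, (15|17)=+1; sign (−1)^0·-1^1·+1^1 = -1.
(a,b)_37: α=1, u≡20; β=0, v≡23 (mod 37); (20|37)=-1, (23|37)=-1; sign (−1)^0·-1^0·-1^1 = -1.
(a,b)_19: α=1, u≡18; β=1, v≡17 (mod 19); (18|19)=-1, (17|19)=+1; sign (−1)^1·-1^1·+1^1 = +1.
(a,b)_11: α=3, u≡4; β=0, v≡10 (mod 11); (4|11)=+1, (10|11)=-1; sign (−1)^0·+1^0·-1^3 = -1.
|Ram(-438422435, -4845)| = 6, even; anisotropic at {5, 11, 17, 29, 37, ∞}.

[5, 11, 17, 29, 37, inf]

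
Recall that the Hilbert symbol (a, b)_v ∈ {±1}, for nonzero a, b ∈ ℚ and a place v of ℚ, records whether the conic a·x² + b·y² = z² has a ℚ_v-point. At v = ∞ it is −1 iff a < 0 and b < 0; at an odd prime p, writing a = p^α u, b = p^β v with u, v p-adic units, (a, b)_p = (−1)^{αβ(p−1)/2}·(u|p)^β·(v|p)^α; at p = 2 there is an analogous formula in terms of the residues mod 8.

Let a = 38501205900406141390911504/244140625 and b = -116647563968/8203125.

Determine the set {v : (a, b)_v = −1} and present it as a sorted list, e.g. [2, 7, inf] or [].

[]

Mod squares: a ≡ 61161, b ≡ -428127. Check v ∈ {∞, 2, 3, 5, 7, 13, 19, 23, 29, 37}.
v=23: a=23^2·(≡6), b=23^2·(≡6) mod 23; (6|23)=+1, (6|23)=+1; (−1)^{2·2·11}·(+1)^2·(+1)^2 = +1.
v=37: a=37^3·(≡4), b=37^1·(≡28) mod 37; (4|37)=+1, (28|37)=+1; (−1)^{3·1·18}·(+1)^1·(+1)^3 = +1.
v=19: a=19^3·(≡12), b=19^1·(≡5) mod 19; (12|19)=-1, (5|19)=+1; (−1)^{3·1·9}·(-1)^1·(+1)^3 = +1.
v=7: a=7^6·(≡1), b=7^-1·(≡6) mod 7; (1|7)=+1, (6|7)=-1; (−1)^{6·-1·3}·(+1)^-1·(-1)^6 = +1.
v=∞: 61161 > 0 and -428127 < 0  ⇒  (a,b)_∞ = +1.
v=5: a=5^-12·(≡4), b=5^-8·(≡2) mod 5; (4|5)=+1, (2|5)=-1; (−1)^{-12·-8·2}·(+1)^-8·(-1)^-12 = +1.
v=13: a=13^2·(≡12), b=13^2·(≡5) mod 13; (12|13)=+1, (5|13)=-1; (−1)^{2·2·6}·(+1)^2·(-1)^2 = +1.
v=3: a=3^3·(≡2), b=3^-1·(≡1) mod 3; (2|3)=-1, (1|3)=+1; (−1)^{3·-1·1}·(-1)^-1·(+1)^3 = +1.
v=29: a=29^3·(≡10), b=29^1·(≡15) mod 29; (10|29)=-1, (15|29)=-1; (−1)^{3·1·14}·(-1)^1·(-1)^3 = +1.
v=2: v_2(a)=4, v_2(b)=6; units ≡ 1, 1 (mod 8); ε·ε+αω+βω = 0·0+4·0+6·0 ≡ 0  ⇒  (a,b)_2 = +1.
Every local symbol is +1, so the conic 61161·x² + -428127·y² = z² has ℚ_v-points for all v and hence a ℚ-point; (a, b / ℚ) ≅ M_2(ℚ).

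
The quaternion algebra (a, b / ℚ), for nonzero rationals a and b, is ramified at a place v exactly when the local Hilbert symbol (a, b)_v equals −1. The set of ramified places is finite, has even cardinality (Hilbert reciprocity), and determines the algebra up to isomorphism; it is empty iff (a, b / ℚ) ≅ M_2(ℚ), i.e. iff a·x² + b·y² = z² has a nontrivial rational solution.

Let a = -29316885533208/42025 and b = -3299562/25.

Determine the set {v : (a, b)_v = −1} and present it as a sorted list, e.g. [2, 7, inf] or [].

[13, inf]

Mod squares: a ≡ -31416918, b ≡ -7482. Check v ∈ {∞, 2, 3, 5, 7, 13, 17, 19, 23, 29, 41, 43}.
v=41: a=41^-2·(≡38), b=41^0·(≡8) mod 41; (38|41)=-1, (8|41)=+1; (−1)^{-2·0·20}·(-1)^0·(+1)^-2 = +1.
v=17: a=17^1·(≡8), b=17^0·(≡13) mod 17; (8|17)=+1, (13|17)=+1; (−1)^{1·0·8}·(+1)^0·(+1)^1 = +1.
v=19: a=19^1·(≡8), b=19^0·(≡9) mod 19; (8|19)=-1, (9|19)=+1; (−1)^{1·0·9}·(-1)^0·(+1)^1 = +1.
v=13: a=13^1·(≡9), b=13^0·(≡6) mod 13; (9|13)=+1, (6|13)=-1; (−1)^{1·0·6}·(+1)^0·(-1)^1 = -1.
v=2: v_2(a)=3, v_2(b)=1; units ≡ 5, 3 (mod 8); ε·ε+αω+βω = 0·1+3·1+1·1 ≡ 0  ⇒  (a,b)_2 = +1.
v=∞: -31416918 < 0 and -7482 < 0  ⇒  (a,b)_∞ = -1.
v=3: a=3^3·(≡1), b=3^3·(≡2) mod 3; (1|3)=+1, (2|3)=-1; (−1)^{3·3·1}·(+1)^3·(-1)^3 = +1.
v=23: a=23^2·(≡4), b=23^0·(≡9) mod 23; (4|23)=+1, (9|23)=+1; (−1)^{2·0·11}·(+1)^0·(+1)^2 = +1.
v=43: a=43^1·(≡34), b=43^1·(≡6) mod 43; (34|43)=-1, (6|43)=+1; (−1)^{1·1·21}·(-1)^1·(+1)^1 = +1.
v=5: a=5^-2·(≡2), b=5^-2·(≡3) mod 5; (2|5)=-1, (3|5)=-1; (−1)^{-2·-2·2}·(-1)^-2·(-1)^-2 = +1.
v=7: a=7^2·(≡6), b=7^2·(≡4) mod 7; (6|7)=-1, (4|7)=+1; (−1)^{2·2·3}·(-1)^2·(+1)^2 = +1.
v=29: a=29^1·(≡27), b=29^1·(≡10) mod 29; (27|29)=-1, (10|29)=-1; (−1)^{1·1·14}·(-1)^1·(-1)^1 = +1.
(-31416918, -7482 / ℚ) ramifies at {13, ∞}: a division algebra.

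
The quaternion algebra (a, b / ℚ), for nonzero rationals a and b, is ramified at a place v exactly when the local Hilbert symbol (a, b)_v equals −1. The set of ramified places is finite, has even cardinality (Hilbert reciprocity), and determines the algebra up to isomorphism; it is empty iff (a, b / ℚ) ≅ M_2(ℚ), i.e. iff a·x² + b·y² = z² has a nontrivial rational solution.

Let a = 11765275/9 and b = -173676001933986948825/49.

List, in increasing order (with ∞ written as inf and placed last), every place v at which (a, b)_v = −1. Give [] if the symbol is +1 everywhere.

Mod squares: a ≡ 470611, b ≡ -897. Check v ∈ {∞, 2, 3, 5, 7, 11, 13, 17, 19, 23, 31, 47}.
v=3: a=3^-2·(≡1), b=3^1·(≡1) mod 3; (1|3)=+1, (1|3)=+1; (−1)^{-2·1·1}·(+1)^1·(+1)^-2 = +1.
v=47: a=47^1·(≡16), b=47^2·(≡35) mod 47; (16|47)=+1, (35|47)=-1; (−1)^{1·2·23}·(+1)^2·(-1)^1 = -1.
v=11: a=11^0·(≡3), b=11^2·(≡3) mod 11; (3|11)=+1, (3|11)=+1; (−1)^{0·2·5}·(+1)^2·(+1)^0 = +1.
v=7: a=7^0·(≡2), b=7^-2·(≡5) mod 7; (2|7)=+1, (5|7)=-1; (−1)^{0·-2·3}·(+1)^-2·(-1)^0 = +1.
v=23: a=23^0·(≡12), b=23^1·(≡20) mod 23; (12|23)=+1, (20|23)=-1; (−1)^{0·1·11}·(+1)^1·(-1)^0 = +1.
v=2: v_2(a)=0, v_2(b)=0; units ≡ 3, 7 (mod 8); ε·ε+αω+βω = 1·1+0·0+0·1 ≡ 1  ⇒  (a,b)_2 = -1.
v=5: a=5^2·(≡4), b=5^2·(≡3) mod 5; (4|5)=+1, (3|5)=-1; (−1)^{2·2·2}·(+1)^2·(-1)^2 = +1.
v=∞: 470611 > 0 and -897 < 0  ⇒  (a,b)_∞ = +1.
v=17: a=17^1·(≡10), b=17^4·(≡13) mod 17; (10|17)=-1, (13|17)=+1; (−1)^{1·4·8}·(-1)^4·(+1)^1 = +1.
v=31: a=31^1·(≡6), b=31^2·(≡8) mod 31; (6|31)=-1, (8|31)=+1; (−1)^{1·2·15}·(-1)^2·(+1)^1 = +1.
v=19: a=19^1·(≡8), b=19^2·(≡12) mod 19; (8|19)=-1, (12|19)=-1; (−1)^{1·2·9}·(-1)^2·(-1)^1 = -1.
v=13: a=13^0·(≡6), b=13^1·(≡1) mod 13; (6|13)=-1, (1|13)=+1; (−1)^{0·1·6}·(-1)^1·(+1)^0 = -1.
Ram(470611, -897) = {2, 13, 19, 47}; no ℚ_2-point on the conic.

[2, 13, 19, 47]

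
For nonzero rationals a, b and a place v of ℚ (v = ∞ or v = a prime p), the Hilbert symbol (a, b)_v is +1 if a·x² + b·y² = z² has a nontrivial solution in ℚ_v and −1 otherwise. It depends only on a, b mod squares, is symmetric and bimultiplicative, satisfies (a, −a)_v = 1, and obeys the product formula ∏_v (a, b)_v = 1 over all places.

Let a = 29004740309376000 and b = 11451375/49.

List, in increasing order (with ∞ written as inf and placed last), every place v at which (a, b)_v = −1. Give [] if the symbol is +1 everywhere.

Mod squares: a ≡ 15, b ≡ 5655. Check v ∈ {∞, 2, 3, 5, 7, 13, 29}.
v=∞: 15 > 0 and 5655 > 0  ⇒  (a,b)_∞ = +1.
v=3: a=3^13·(≡2), b=3^5·(≡1) mod 3; (2|3)=-1, (1|3)=+1; (−1)^{13·5·1}·(-1)^5·(+1)^13 = +1.
v=5: a=5^3·(≡3), b=5^3·(≡4) mod 5; (3|5)=-1, (4|5)=+1; (−1)^{3·3·2}·(-1)^3·(+1)^3 = -1.
v=2: v_2(a)=10, v_2(b)=0; units ≡ 7, 7 (mod 8); ε·ε+αω+βω = 1·1+10·0+0·0 ≡ 1  ⇒  (a,b)_2 = -1.
v=29: a=29^2·(≡19), b=29^1·(≡2) mod 29; (19|29)=-1, (2|29)=-1; (−1)^{2·1·14}·(-1)^1·(-1)^2 = -1.
v=7: a=7^0·(≡1), b=7^-2·(≡5) mod 7; (1|7)=+1, (5|7)=-1; (−1)^{0·-2·3}·(+1)^-2·(-1)^0 = +1.
v=13: a=13^2·(≡2), b=13^1·(≡6) mod 13; (2|13)=-1, (6|13)=-1; (−1)^{2·1·6}·(-1)^1·(-1)^2 = -1.
|Ram(15, 5655)| = 4, even; anisotropic at {2, 5, 13, 29}.

[2, 5, 13, 29]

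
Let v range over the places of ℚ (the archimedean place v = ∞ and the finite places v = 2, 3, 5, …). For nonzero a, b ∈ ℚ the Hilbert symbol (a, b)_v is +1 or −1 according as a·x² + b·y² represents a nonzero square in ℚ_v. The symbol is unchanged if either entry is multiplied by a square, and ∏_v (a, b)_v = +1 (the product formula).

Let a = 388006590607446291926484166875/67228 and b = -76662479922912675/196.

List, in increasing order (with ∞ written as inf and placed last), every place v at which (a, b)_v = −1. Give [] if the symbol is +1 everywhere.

Mod squares: a ≡ 1309, b ≡ -362871443. Check v ∈ {∞, 2, 3, 5, 7, 11, 17, 19, 41, 47, 53}.
v=3: a=3^4·(≡1), b=3^4·(≡1) mod 3; (1|3)=+1, (1|3)=+1; (−1)^{4·4·1}·(+1)^4·(+1)^4 = +1.
v=17: a=17^5·(≡8), b=17^3·(≡9) mod 17; (8|17)=+1, (9|17)=+1; (−1)^{5·3·8}·(+1)^3·(+1)^5 = +1.
v=5: a=5^4·(≡4), b=5^2·(≡3) mod 5; (4|5)=+1, (3|5)=-1; (−1)^{4·2·2}·(+1)^2·(-1)^4 = +1.
v=2: v_2(a)=-2, v_2(b)=-2; units ≡ 5, 5 (mod 8); ε·ε+αω+βω = 0·0+-2·1+-2·1 ≡ 0  ⇒  (a,b)_2 = +1.
v=7: a=7^-5·(≡5), b=7^-2·(≡5) mod 7; (5|7)=-1, (5|7)=-1; (−1)^{-5·-2·3}·(-1)^-2·(-1)^-5 = -1.
v=19: a=19^6·(≡11), b=19^3·(≡18) mod 19; (11|19)=+1, (18|19)=-1; (−1)^{6·3·9}·(+1)^3·(-1)^6 = +1.
v=11: a=11^1·(≡3), b=11^1·(≡4) mod 11; (3|11)=+1, (4|11)=+1; (−1)^{1·1·5}·(+1)^1·(+1)^1 = -1.
v=∞: 1309 > 0 and -362871443 < 0  ⇒  (a,b)_∞ = +1.
v=53: a=53^2·(≡28), b=53^1·(≡37) mod 53; (28|53)=+1, (37|53)=+1; (−1)^{2·1·26}·(+1)^1·(+1)^2 = +1.
v=41: a=41^2·(≡34), b=41^1·(≡13) mod 41; (34|41)=-1, (13|41)=-1; (−1)^{2·1·20}·(-1)^1·(-1)^2 = -1.
v=47: a=47^2·(≡26), b=47^1·(≡2) mod 47; (26|47)=-1, (2|47)=+1; (−1)^{2·1·23}·(-1)^1·(+1)^2 = -1.
(1309, -362871443 / ℚ) ramifies at {7, 11, 41, 47}: a division algebra.

[7, 11, 41, 47]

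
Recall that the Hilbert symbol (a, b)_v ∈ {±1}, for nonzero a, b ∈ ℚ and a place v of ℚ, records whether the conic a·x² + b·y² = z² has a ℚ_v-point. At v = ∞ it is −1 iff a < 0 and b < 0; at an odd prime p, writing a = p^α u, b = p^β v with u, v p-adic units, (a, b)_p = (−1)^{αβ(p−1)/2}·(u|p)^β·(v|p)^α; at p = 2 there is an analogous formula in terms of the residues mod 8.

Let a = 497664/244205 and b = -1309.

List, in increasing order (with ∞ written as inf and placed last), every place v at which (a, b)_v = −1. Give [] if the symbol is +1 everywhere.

Mod squares: a ≡ 30, b ≡ -1309. Check v ∈ {∞, 2, 3, 5, 7, 11, 13, 17}.
v=13: a=13^-2·(≡12), b=13^0·(≡4) mod 13; (12|13)=+1, (4|13)=+1; (−1)^{-2·0·6}·(+1)^0·(+1)^-2 = +1.
v=7: a=7^0·(≡2), b=7^1·(≡2) mod 7; (2|7)=+1, (2|7)=+1; (−1)^{0·1·3}·(+1)^1·(+1)^0 = +1.
v=∞: 30 > 0 and -1309 < 0  ⇒  (a,b)_∞ = +1.
v=2: v_2(a)=11, v_2(b)=0; units ≡ 7, 3 (mod 8); ε·ε+αω+βω = 1·1+11·1+0·0 ≡ 0  ⇒  (a,b)_2 = +1.
v=11: a=11^0·(≡7), b=11^1·(≡2) mod 11; (7|11)=-1, (2|11)=-1; (−1)^{0·1·5}·(-1)^1·(-1)^0 = -1.
v=5: a=5^-1·(≡4), b=5^0·(≡1) mod 5; (4|5)=+1, (1|5)=+1; (−1)^{-1·0·2}·(+1)^0·(+1)^-1 = +1.
v=3: a=3^5·(≡1), b=3^0·(≡2) mod 3; (1|3)=+1, (2|3)=-1; (−1)^{5·0·1}·(+1)^0·(-1)^5 = -1.
v=17: a=17^-2·(≡9), b=17^1·(≡8) mod 17; (9|17)=+1, (8|17)=+1; (−1)^{-2·1·8}·(+1)^1·(+1)^-2 = +1.
|Ram(30, -1309)| = 2, even; anisotropic at {3, 11}.

[3, 11]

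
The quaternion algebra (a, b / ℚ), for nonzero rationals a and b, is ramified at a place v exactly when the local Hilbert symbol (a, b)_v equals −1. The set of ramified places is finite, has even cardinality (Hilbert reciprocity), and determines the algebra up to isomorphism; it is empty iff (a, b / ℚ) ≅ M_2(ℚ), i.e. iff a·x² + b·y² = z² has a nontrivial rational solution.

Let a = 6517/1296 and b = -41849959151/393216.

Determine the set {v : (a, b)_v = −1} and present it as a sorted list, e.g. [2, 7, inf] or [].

[2, 7, 17, 19]

(a, b) ≡ (133, -25194) mod (ℚ^×)²; places V = {2, 3, 7, 11, 13, 17, 19, 41, ∞}.
(a,b)_7: α=3, u≡5; β=2, v≡6 (mod 7); (5|7)=-1, (6|7)=-1; sign (−1)^0·-1^2·-1^3 = -1.
(a,b)_∞: sgn(133)=+, sgn(-25194)=−, so +1.
(a,b)_13: α=0, u≡12; β=1, v≡12 (mod 13); (12|13)=+1, (12|13)=+1; sign (−1)^0·+1^1·+1^0 = +1.
(a,b)_3: α=-4, u≡1; β=-1, v≡2 (mod 3); (1|3)=+1, (2|3)=-1; sign (−1)^0·+1^-1·-1^-4 = +1.
(a,b)_11: α=0, u≡3; β=2, v≡8 (mod 11); (3|11)=+1, (8|11)=-1; sign (−1)^0·+1^2·-1^0 = +1.
(a,b)_41: α=0, u≡36; β=2, v≡1 (mod 41); (36|41)=+1, (1|41)=+1; sign (−1)^0·+1^2·+1^0 = +1.
(a,b)_2: α=-4, β=-17; u≡5, v≡3 (mod 8); ε(u)ε(v)=0·1, αω(v)=-4·1, βω(u)=-17·1; sum ≡ 1  ⇒  -1.
(a,b)_19: α=1, u≡5; β=1, v≡4 (mod 19); (5|19)=+1, (4|19)=+1; sign (−1)^1·+1^1·+1^1 = -1.
(a,b)_17: α=0, u≡10; β=1, v≡5 (mod 17); (10|17)=-1, (5|17)=-1; sign (−1)^0·-1^1·-1^0 = -1.
(133, -25194 / ℚ) ramifies at {2, 7, 17, 19}: a division algebra.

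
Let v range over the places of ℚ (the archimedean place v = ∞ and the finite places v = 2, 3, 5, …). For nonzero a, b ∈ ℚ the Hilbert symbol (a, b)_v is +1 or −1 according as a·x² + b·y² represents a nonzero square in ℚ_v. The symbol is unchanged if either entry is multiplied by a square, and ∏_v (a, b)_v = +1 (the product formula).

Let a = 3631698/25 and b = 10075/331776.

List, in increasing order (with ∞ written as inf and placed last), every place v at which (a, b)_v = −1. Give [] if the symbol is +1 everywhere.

[2, 13, 31, 41]

Mod squares: a ≡ 403522, b ≡ 403. Check v ∈ {∞, 2, 3, 5, 7, 13, 19, 31, 37, 41}.
v=19: a=19^1·(≡13), b=19^0·(≡7) mod 19; (13|19)=-1, (7|19)=+1; (−1)^{1·0·9}·(-1)^0·(+1)^1 = +1.
v=3: a=3^2·(≡1), b=3^-4·(≡1) mod 3; (1|3)=+1, (1|3)=+1; (−1)^{2·-4·1}·(+1)^-4·(+1)^2 = +1.
v=37: a=37^1·(≡16), b=37^0·(≡21) mod 37; (16|37)=+1, (21|37)=+1; (−1)^{1·0·18}·(+1)^0·(+1)^1 = +1.
v=7: a=7^1·(≡4), b=7^0·(≡4) mod 7; (4|7)=+1, (4|7)=+1; (−1)^{1·0·3}·(+1)^0·(+1)^1 = +1.
v=∞: 403522 > 0 and 403 > 0  ⇒  (a,b)_∞ = +1.
v=13: a=13^0·(≡8), b=13^1·(≡7) mod 13; (8|13)=-1, (7|13)=-1; (−1)^{0·1·6}·(-1)^1·(-1)^0 = -1.
v=5: a=5^-2·(≡3), b=5^2·(≡3) mod 5; (3|5)=-1, (3|5)=-1; (−1)^{-2·2·2}·(-1)^2·(-1)^-2 = +1.
v=41: a=41^1·(≡4), b=41^0·(≡28) mod 41; (4|41)=+1, (28|41)=-1; (−1)^{1·0·20}·(+1)^0·(-1)^1 = -1.
v=2: v_2(a)=1, v_2(b)=-12; units ≡ 1, 3 (mod 8); ε·ε+αω+βω = 0·1+1·1+-12·0 ≡ 1  ⇒  (a,b)_2 = -1.
v=31: a=31^0·(≡23), b=31^1·(≡21) mod 31; (23|31)=-1, (21|31)=-1; (−1)^{0·1·15}·(-1)^1·(-1)^0 = -1.
(403522, 403 / ℚ) ramifies at {2, 13, 31, 41}: a division algebra.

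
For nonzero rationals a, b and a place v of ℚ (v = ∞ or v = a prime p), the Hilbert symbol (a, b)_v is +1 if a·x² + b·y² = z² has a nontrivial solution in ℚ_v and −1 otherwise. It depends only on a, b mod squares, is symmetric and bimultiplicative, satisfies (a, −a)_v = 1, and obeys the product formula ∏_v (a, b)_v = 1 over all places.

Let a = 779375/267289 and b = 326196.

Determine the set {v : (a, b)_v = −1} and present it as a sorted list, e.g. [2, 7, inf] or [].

[17, 41]

(a, b) ≡ (1247, 9061) mod (ℚ^×)²; places V = {2, 3, 5, 11, 13, 17, 29, 41, 43, 47, ∞}.
(a,b)_47: α=-2, u≡6; β=0, v≡16 (mod 47); (6|47)=+1, (16|47)=+1; sign (−1)^0·+1^0·+1^-2 = +1.
(a,b)_5: α=4, u≡3; β=0, v≡1 (mod 5); (3|5)=-1, (1|5)=+1; sign (−1)^0·-1^0·+1^4 = +1.
(a,b)_41: α=0, u≡17; β=1, v≡2 (mod 41); (17|41)=-1, (2|41)=+1; sign (−1)^0·-1^1·+1^0 = -1.
(a,b)_2: α=0, β=2; u≡7, v≡5 (mod 8); ε(u)ε(v)=1·0, αω(v)=0·1, βω(u)=2·0; sum ≡ 0  ⇒  +1.
(a,b)_11: α=-2, u≡4; β=0, v≡2 (mod 11); (4|11)=+1, (2|11)=-1; sign (−1)^0·+1^0·-1^-2 = +1.
(a,b)_3: α=0, u≡2; β=2, v≡1 (mod 3); (2|3)=-1, (1|3)=+1; sign (−1)^0·-1^2·+1^0 = +1.
(a,b)_∞: sgn(1247)=+, sgn(9061)=+, so +1.
(a,b)_13: α=0, u≡10; β=1, v≡2 (mod 13); (10|13)=+1, (2|13)=-1; sign (−1)^0·+1^1·-1^0 = +1.
(a,b)_43: α=1, u≡22; β=0, v≡41 (mod 43); (22|43)=-1, (41|43)=+1; sign (−1)^0·-1^0·+1^1 = +1.
(a,b)_29: α=1, u≡2; β=0, v≡4 (mod 29); (2|29)=-1, (4|29)=+1; sign (−1)^0·-1^0·+1^1 = +1.
(a,b)_17: α=0, u≡12; β=1, v≡12 (mod 17); (12|17)=-1, (12|17)=-1; sign (−1)^0·-1^1·-1^0 = -1.
(1247, 9061 / ℚ) ramifies at {17, 41}: a division algebra.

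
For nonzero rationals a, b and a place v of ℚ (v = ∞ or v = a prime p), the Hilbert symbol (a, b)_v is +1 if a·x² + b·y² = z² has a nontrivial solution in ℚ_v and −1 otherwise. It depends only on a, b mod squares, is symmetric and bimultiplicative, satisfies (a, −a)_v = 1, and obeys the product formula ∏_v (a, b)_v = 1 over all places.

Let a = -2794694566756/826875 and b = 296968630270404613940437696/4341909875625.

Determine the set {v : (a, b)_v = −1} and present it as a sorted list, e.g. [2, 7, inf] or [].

[]

Mod squares: a ≡ -3, b ≡ 19. Check v ∈ {∞, 2, 3, 5, 7, 19, 29, 37, 41}.
v=7: a=7^-2·(≡4), b=7^-6·(≡6) mod 7; (4|7)=+1, (6|7)=-1; (−1)^{-2·-6·3}·(+1)^-6·(-1)^-2 = +1.
v=19: a=19^2·(≡17), b=19^5·(≡11) mod 19; (17|19)=+1, (11|19)=+1; (−1)^{2·5·9}·(+1)^5·(+1)^2 = +1.
v=37: a=37^2·(≡25), b=37^4·(≡35) mod 37; (25|37)=+1, (35|37)=-1; (−1)^{2·4·18}·(+1)^4·(-1)^2 = +1.
v=2: v_2(a)=2, v_2(b)=6; units ≡ 5, 3 (mod 8); ε·ε+αω+βω = 0·1+2·1+6·1 ≡ 0  ⇒  (a,b)_2 = +1.
v=29: a=29^2·(≡18), b=29^6·(≡12) mod 29; (18|29)=-1, (12|29)=-1; (−1)^{2·6·14}·(-1)^6·(-1)^2 = +1.
v=5: a=5^-4·(≡3), b=5^-4·(≡1) mod 5; (3|5)=-1, (1|5)=+1; (−1)^{-4·-4·2}·(-1)^-4·(+1)^-4 = +1.
v=3: a=3^-3·(≡2), b=3^-10·(≡1) mod 3; (2|3)=-1, (1|3)=+1; (−1)^{-3·-10·1}·(-1)^-10·(+1)^-3 = +1.
v=∞: -3 < 0 and 19 > 0  ⇒  (a,b)_∞ = +1.
v=41: a=41^2·(≡15), b=41^2·(≡34) mod 41; (15|41)=-1, (34|41)=-1; (−1)^{2·2·20}·(-1)^2·(-1)^2 = +1.
Ram(a, b) = ∅: the form -3·x² + 19·y² − z² is isotropic over every ℚ_v, so by Hasse–Minkowski it is isotropic over ℚ.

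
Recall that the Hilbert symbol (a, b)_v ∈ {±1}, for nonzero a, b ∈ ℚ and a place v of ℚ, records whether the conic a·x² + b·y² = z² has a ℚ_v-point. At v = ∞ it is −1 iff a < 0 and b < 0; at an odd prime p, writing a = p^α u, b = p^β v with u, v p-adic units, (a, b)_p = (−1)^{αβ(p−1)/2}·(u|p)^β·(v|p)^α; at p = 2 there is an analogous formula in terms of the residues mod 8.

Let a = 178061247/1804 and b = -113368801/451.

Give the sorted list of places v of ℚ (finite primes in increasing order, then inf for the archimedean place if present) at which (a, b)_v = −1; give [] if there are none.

[11, 13, 17, 41]

Mod squares: a ≡ 20233213, b ≡ -2890459. Check v ∈ {∞, 2, 3, 7, 11, 13, 17, 19, 29, 41}.
v=29: a=29^1·(≡3), b=29^1·(≡12) mod 29; (3|29)=-1, (12|29)=-1; (−1)^{1·1·14}·(-1)^1·(-1)^1 = +1.
v=41: a=41^-1·(≡17), b=41^-1·(≡16) mod 41; (17|41)=-1, (16|41)=+1; (−1)^{-1·-1·20}·(-1)^-1·(+1)^-1 = -1.
v=11: a=11^-1·(≡10), b=11^-1·(≡6) mod 11; (10|11)=-1, (6|11)=-1; (−1)^{-1·-1·5}·(-1)^-1·(-1)^-1 = -1.
v=19: a=19^0·(≡8), b=19^2·(≡17) mod 19; (8|19)=-1, (17|19)=+1; (−1)^{0·2·9}·(-1)^2·(+1)^0 = +1.
v=∞: 20233213 > 0 and -2890459 < 0  ⇒  (a,b)_∞ = +1.
v=2: v_2(a)=-2, v_2(b)=0; units ≡ 5, 5 (mod 8); ε·ε+αω+βω = 0·0+-2·1+0·1 ≡ 0  ⇒  (a,b)_2 = +1.
v=17: a=17^1·(≡16), b=17^1·(≡14) mod 17; (16|17)=+1, (14|17)=-1; (−1)^{1·1·8}·(+1)^1·(-1)^1 = -1.
v=13: a=13^1·(≡5), b=13^1·(≡1) mod 13; (5|13)=-1, (1|13)=+1; (−1)^{1·1·6}·(-1)^1·(+1)^1 = -1.
v=7: a=7^3·(≡6), b=7^2·(≡4) mod 7; (6|7)=-1, (4|7)=+1; (−1)^{3·2·3}·(-1)^2·(+1)^3 = +1.
v=3: a=3^4·(≡1), b=3^0·(≡2) mod 3; (1|3)=+1, (2|3)=-1; (−1)^{4·0·1}·(+1)^0·(-1)^4 = +1.
Ram(20233213, -2890459) = {11, 13, 17, 41}; no ℚ_11-point on the conic.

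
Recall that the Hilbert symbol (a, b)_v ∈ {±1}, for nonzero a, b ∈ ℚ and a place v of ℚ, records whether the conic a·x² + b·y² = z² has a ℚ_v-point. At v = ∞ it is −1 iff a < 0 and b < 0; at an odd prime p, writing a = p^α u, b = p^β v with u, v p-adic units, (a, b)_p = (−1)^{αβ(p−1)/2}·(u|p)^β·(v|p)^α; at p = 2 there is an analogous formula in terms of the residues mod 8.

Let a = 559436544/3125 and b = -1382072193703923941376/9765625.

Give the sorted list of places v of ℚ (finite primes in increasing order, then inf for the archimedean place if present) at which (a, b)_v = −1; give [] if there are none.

[2, 3]

Mod squares: a ≡ 255, b ≡ -69. Check v ∈ {∞, 2, 3, 5, 17, 23}.
v=23: a=23^2·(≡9), b=23^5·(≡19) mod 23; (9|23)=+1, (19|23)=-1; (−1)^{2·5·11}·(+1)^5·(-1)^2 = +1.
v=17: a=17^1·(≡8), b=17^2·(≡1) mod 17; (8|17)=+1, (1|17)=+1; (−1)^{1·2·8}·(+1)^2·(+1)^1 = +1.
v=2: v_2(a)=8, v_2(b)=22; units ≡ 7, 3 (mod 8); ε·ε+αω+βω = 1·1+8·1+22·0 ≡ 1  ⇒  (a,b)_2 = -1.
v=5: a=5^-5·(≡4), b=5^-10·(≡4) mod 5; (4|5)=+1, (4|5)=+1; (−1)^{-5·-10·2}·(+1)^-10·(+1)^-5 = +1.
v=∞: 255 > 0 and -69 < 0  ⇒  (a,b)_∞ = +1.
v=3: a=3^5·(≡1), b=3^11·(≡1) mod 3; (1|3)=+1, (1|3)=+1; (−1)^{5·11·1}·(+1)^11·(+1)^5 = -1.
(255, -69 / ℚ) ramifies at {2, 3}: a division algebra.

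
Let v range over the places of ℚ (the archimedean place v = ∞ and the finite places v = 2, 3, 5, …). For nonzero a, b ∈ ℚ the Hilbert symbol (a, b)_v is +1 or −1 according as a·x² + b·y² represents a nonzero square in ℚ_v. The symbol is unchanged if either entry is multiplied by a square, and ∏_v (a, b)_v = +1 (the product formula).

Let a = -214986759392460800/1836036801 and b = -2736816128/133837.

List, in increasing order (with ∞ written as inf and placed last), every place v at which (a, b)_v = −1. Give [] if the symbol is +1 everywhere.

Mod squares: a ≡ -17, b ≡ -506. Check v ∈ {∞, 2, 3, 5, 11, 17, 19, 23}.
v=19: a=19^2·(≡8), b=19^0·(≡17) mod 19; (8|19)=-1, (17|19)=+1; (−1)^{2·0·9}·(-1)^0·(+1)^2 = +1.
v=17: a=17^5·(≡8), b=17^4·(≡15) mod 17; (8|17)=+1, (15|17)=+1; (−1)^{5·4·8}·(+1)^4·(+1)^5 = +1.
v=2: v_2(a)=24, v_2(b)=15; units ≡ 7, 3 (mod 8); ε·ε+αω+βω = 1·1+24·1+15·0 ≡ 1  ⇒  (a,b)_2 = -1.
v=5: a=5^2·(≡3), b=5^0·(≡1) mod 5; (3|5)=-1, (1|5)=+1; (−1)^{2·0·2}·(-1)^0·(+1)^2 = +1.
v=3: a=3^-8·(≡1), b=3^0·(≡1) mod 3; (1|3)=+1, (1|3)=+1; (−1)^{-8·0·1}·(+1)^0·(+1)^-8 = +1.
v=23: a=23^-4·(≡12), b=23^-3·(≡3) mod 23; (12|23)=+1, (3|23)=+1; (−1)^{-4·-3·11}·(+1)^-3·(+1)^-4 = +1.
v=∞: -17 < 0 and -506 < 0  ⇒  (a,b)_∞ = -1.
v=11: a=11^0·(≡5), b=11^-1·(≡9) mod 11; (5|11)=+1, (9|11)=+1; (−1)^{0·-1·5}·(+1)^-1·(+1)^0 = +1.
(-17, -506 / ℚ) ramifies at {2, ∞}: a division algebra.

[2, inf]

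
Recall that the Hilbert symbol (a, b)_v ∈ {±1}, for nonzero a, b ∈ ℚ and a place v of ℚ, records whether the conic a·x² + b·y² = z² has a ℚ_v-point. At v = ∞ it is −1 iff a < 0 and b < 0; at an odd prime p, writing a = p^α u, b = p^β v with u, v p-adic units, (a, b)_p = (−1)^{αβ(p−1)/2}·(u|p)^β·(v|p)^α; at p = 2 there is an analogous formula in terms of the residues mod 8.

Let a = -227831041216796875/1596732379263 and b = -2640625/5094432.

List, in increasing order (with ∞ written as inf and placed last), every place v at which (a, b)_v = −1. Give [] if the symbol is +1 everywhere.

Mod squares: a ≡ -5005, b ≡ -2. Check v ∈ {∞, 2, 3, 5, 7, 11, 13, 19}.
v=∞: -5005 < 0 and -2 < 0  ⇒  (a,b)_∞ = -1.
v=7: a=7^-5·(≡5), b=7^-2·(≡5) mod 7; (5|7)=-1, (5|7)=-1; (−1)^{-5·-2·3}·(-1)^-2·(-1)^-5 = -1.
v=2: v_2(a)=0, v_2(b)=-5; units ≡ 3, 7 (mod 8); ε·ε+αω+βω = 1·1+0·0+-5·1 ≡ 0  ⇒  (a,b)_2 = +1.
v=11: a=11^1·(≡10), b=11^0·(≡1) mod 11; (10|11)=-1, (1|11)=+1; (−1)^{1·0·5}·(-1)^0·(+1)^1 = +1.
v=13: a=13^9·(≡11), b=13^2·(≡8) mod 13; (11|13)=-1, (8|13)=-1; (−1)^{9·2·6}·(-1)^2·(-1)^9 = -1.
v=19: a=19^-4·(≡11), b=19^-2·(≡1) mod 19; (11|19)=+1, (1|19)=+1; (−1)^{-4·-2·9}·(+1)^-2·(+1)^-4 = +1.
v=5: a=5^9·(≡4), b=5^6·(≡3) mod 5; (4|5)=+1, (3|5)=-1; (−1)^{9·6·2}·(+1)^6·(-1)^9 = -1.
v=3: a=3^-6·(≡2), b=3^-2·(≡1) mod 3; (2|3)=-1, (1|3)=+1; (−1)^{-6·-2·1}·(-1)^-2·(+1)^-6 = +1.
Ram(-5005, -2) = {5, 7, 13, ∞}; no ℚ_5-point on the conic.

[5, 7, 13, inf]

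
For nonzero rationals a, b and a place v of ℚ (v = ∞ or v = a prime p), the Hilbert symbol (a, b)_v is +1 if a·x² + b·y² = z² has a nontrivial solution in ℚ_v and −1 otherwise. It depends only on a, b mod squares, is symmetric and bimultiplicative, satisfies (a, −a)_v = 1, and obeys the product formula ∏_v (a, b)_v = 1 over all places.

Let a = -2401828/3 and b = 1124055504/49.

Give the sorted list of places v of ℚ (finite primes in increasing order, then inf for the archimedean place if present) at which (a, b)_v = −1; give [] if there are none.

[11, 17]

(a, b) ≡ (-10659, 46189) mod (ℚ^×)²; places V = {2, 3, 7, 11, 13, 17, 19, ∞}.
(a,b)_2: α=2, β=4; u≡5, v≡5 (mod 8); ε(u)ε(v)=0·0, αω(v)=2·1, βω(u)=4·1; sum ≡ 0  ⇒  +1.
(a,b)_13: α=2, u≡12; β=3, v≡3 (mod 13); (12|13)=+1, (3|13)=+1; sign (−1)^0·+1^3·+1^2 = +1.
(a,b)_3: α=-1, u≡2; β=2, v≡1 (mod 3); (2|3)=-1, (1|3)=+1; sign (−1)^0·-1^2·+1^-1 = +1.
(a,b)_11: α=1, u≡8; β=1, v≡2 (mod 11); (8|11)=-1, (2|11)=-1; sign (−1)^1·-1^1·-1^1 = -1.
(a,b)_∞: sgn(-10659)=−, sgn(46189)=+, so +1.
(a,b)_17: α=1, u≡1; β=1, v≡5 (mod 17); (1|17)=+1, (5|17)=-1; sign (−1)^0·+1^1·-1^1 = -1.
(a,b)_7: α=0, u≡4; β=-2, v≡5 (mod 7); (4|7)=+1, (5|7)=-1; sign (−1)^0·+1^-2·-1^0 = +1.
(a,b)_19: α=1, u≡11; β=1, v≡2 (mod 19); (11|19)=+1, (2|19)=-1; sign (−1)^1·+1^1·-1^1 = +1.
(-10659, 46189 / ℚ) ramifies at {11, 17}: a division algebra.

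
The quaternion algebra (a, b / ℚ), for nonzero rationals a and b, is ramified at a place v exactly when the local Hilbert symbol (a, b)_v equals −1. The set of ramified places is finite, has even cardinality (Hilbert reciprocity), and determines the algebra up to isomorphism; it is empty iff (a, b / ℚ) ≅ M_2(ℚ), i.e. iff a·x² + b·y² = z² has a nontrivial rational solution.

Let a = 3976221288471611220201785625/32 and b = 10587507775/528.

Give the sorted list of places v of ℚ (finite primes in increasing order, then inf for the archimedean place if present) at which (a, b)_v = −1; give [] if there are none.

Mod squares: a ≡ 868434, b ≡ 286143. Check v ∈ {∞, 2, 3, 5, 7, 11, 13, 17, 23, 29, 31}.
v=13: a=13^4·(≡2), b=13^3·(≡5) mod 13; (2|13)=-1, (5|13)=-1; (−1)^{4·3·6}·(-1)^3·(-1)^4 = -1.
v=23: a=23^3·(≡22), b=23^1·(≡14) mod 23; (22|23)=-1, (14|23)=-1; (−1)^{3·1·11}·(-1)^1·(-1)^3 = -1.
v=7: a=7^7·(≡1), b=7^0·(≡4) mod 7; (1|7)=+1, (4|7)=+1; (−1)^{7·0·3}·(+1)^0·(+1)^7 = +1.
v=5: a=5^4·(≡1), b=5^2·(≡2) mod 5; (1|5)=+1, (2|5)=-1; (−1)^{4·2·2}·(+1)^2·(-1)^4 = +1.
v=3: a=3^5·(≡2), b=3^-1·(≡2) mod 3; (2|3)=-1, (2|3)=-1; (−1)^{5·-1·1}·(-1)^-1·(-1)^5 = -1.
v=31: a=31^1·(≡21), b=31^0·(≡27) mod 31; (21|31)=-1, (27|31)=-1; (−1)^{1·0·15}·(-1)^0·(-1)^1 = -1.
v=17: a=17^0·(≡7), b=17^2·(≡9) mod 17; (7|17)=-1, (9|17)=+1; (−1)^{0·2·8}·(-1)^2·(+1)^0 = +1.
v=29: a=29^3·(≡18), b=29^1·(≡28) mod 29; (18|29)=-1, (28|29)=+1; (−1)^{3·1·14}·(-1)^1·(+1)^3 = -1.
v=∞: 868434 > 0 and 286143 > 0  ⇒  (a,b)_∞ = +1.
v=11: a=11^2·(≡2), b=11^-1·(≡5) mod 11; (2|11)=-1, (5|11)=+1; (−1)^{2·-1·5}·(-1)^-1·(+1)^2 = -1.
v=2: v_2(a)=-5, v_2(b)=-4; units ≡ 1, 7 (mod 8); ε·ε+αω+βω = 0·1+-5·0+-4·0 ≡ 0  ⇒  (a,b)_2 = +1.
Ram(868434, 286143) = {3, 11, 13, 23, 29, 31}; no ℚ_3-point on the conic.

[3, 11, 13, 23, 29, 31]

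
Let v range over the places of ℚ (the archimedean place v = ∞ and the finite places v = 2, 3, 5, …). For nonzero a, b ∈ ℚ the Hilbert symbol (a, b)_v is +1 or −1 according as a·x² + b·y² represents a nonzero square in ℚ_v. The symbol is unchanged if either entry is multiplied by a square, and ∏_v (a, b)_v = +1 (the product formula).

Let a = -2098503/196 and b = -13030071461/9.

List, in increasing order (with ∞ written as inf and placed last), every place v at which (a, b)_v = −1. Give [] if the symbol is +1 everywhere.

[41, inf]

(a, b) ≡ (-1927, -29) mod (ℚ^×)²; places V = {2, 3, 7, 11, 29, 41, 47, ∞}.
(a,b)_2: α=-2, β=0; u≡1, v≡3 (mod 8); ε(u)ε(v)=0·1, αω(v)=-2·1, βω(u)=0·0; sum ≡ 0  ⇒  +1.
(a,b)_47: α=1, u≡6; β=2, v≡17 (mod 47); (6|47)=+1, (17|47)=+1; sign (−1)^0·+1^2·+1^1 = +1.
(a,b)_3: α=2, u≡2; β=-2, v≡1 (mod 3); (2|3)=-1, (1|3)=+1; sign (−1)^0·-1^-2·+1^2 = +1.
(a,b)_7: α=-2, u≡5; β=0, v≡3 (mod 7); (5|7)=-1, (3|7)=-1; sign (−1)^0·-1^0·-1^-2 = +1.
(a,b)_41: α=1, u≡29; β=2, v≡27 (mod 41); (29|41)=-1, (27|41)=-1; sign (−1)^0·-1^2·-1^1 = -1.
(a,b)_∞: sgn(-1927)=−, sgn(-29)=−, so -1.
(a,b)_29: α=0, u≡9; β=1, v≡6 (mod 29); (9|29)=+1, (6|29)=+1; sign (−1)^0·+1^1·+1^0 = +1.
(a,b)_11: α=2, u≡9; β=2, v≡3 (mod 11); (9|11)=+1, (3|11)=+1; sign (−1)^0·+1^2·+1^2 = +1.
Ram(-1927, -29) = {41, ∞}; no ℚ_41-point on the conic.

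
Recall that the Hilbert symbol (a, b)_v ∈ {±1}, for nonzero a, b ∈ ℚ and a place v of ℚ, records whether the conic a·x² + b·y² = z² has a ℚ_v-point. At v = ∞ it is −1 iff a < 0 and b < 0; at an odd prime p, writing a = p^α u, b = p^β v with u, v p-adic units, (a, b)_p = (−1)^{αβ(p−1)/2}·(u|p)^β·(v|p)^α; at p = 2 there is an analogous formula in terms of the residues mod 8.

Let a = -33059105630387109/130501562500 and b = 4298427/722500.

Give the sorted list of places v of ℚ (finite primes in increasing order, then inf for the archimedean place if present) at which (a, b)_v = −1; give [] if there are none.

[2, 3, 7, 29]

Mod squares: a ≡ -4669, b ≡ 3. Check v ∈ {∞, 2, 3, 5, 7, 13, 17, 19, 23, 29}.
v=19: a=19^4·(≡9), b=19^2·(≡18) mod 19; (9|19)=+1, (18|19)=-1; (−1)^{4·2·9}·(+1)^2·(-1)^4 = +1.
v=7: a=7^3·(≡6), b=7^2·(≡3) mod 7; (6|7)=-1, (3|7)=-1; (−1)^{3·2·3}·(-1)^2·(-1)^3 = -1.
v=3: a=3^8·(≡2), b=3^5·(≡1) mod 3; (2|3)=-1, (1|3)=+1; (−1)^{8·5·1}·(-1)^5·(+1)^8 = -1.
v=∞: -4669 < 0 and 3 > 0  ⇒  (a,b)_∞ = +1.
v=23: a=23^1·(≡12), b=23^0·(≡3) mod 23; (12|23)=+1, (3|23)=+1; (−1)^{1·0·11}·(+1)^0·(+1)^1 = +1.
v=17: a=17^-4·(≡14), b=17^-2·(≡11) mod 17; (14|17)=-1, (11|17)=-1; (−1)^{-4·-2·8}·(-1)^-2·(-1)^-4 = +1.
v=13: a=13^2·(≡7), b=13^0·(≡10) mod 13; (7|13)=-1, (10|13)=+1; (−1)^{2·0·6}·(-1)^0·(+1)^2 = +1.
v=5: a=5^-8·(≡4), b=5^-4·(≡2) mod 5; (4|5)=+1, (2|5)=-1; (−1)^{-8·-4·2}·(+1)^-4·(-1)^-8 = +1.
v=29: a=29^1·(≡16), b=29^0·(≡26) mod 29; (16|29)=+1, (26|29)=-1; (−1)^{1·0·14}·(+1)^0·(-1)^1 = -1.
v=2: v_2(a)=-2, v_2(b)=-2; units ≡ 3, 3 (mod 8); ε·ε+αω+βω = 1·1+-2·1+-2·1 ≡ 1  ⇒  (a,b)_2 = -1.
|Ram(-4669, 3)| = 4, even; anisotropic at {2, 3, 7, 29}.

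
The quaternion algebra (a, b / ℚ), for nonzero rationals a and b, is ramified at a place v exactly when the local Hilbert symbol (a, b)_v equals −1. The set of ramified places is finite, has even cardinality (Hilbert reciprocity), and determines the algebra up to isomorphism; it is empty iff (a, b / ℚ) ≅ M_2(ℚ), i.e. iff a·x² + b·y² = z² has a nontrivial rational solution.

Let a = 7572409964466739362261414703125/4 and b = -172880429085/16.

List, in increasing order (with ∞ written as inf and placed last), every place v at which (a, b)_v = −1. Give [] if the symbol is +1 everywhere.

[17, 23, 31, 43]

Mod squares: a ≡ 3648421, b ≡ -237147365. Check v ∈ {∞, 2, 3, 5, 7, 13, 17, 23, 31, 43}.
v=43: a=43^3·(≡7), b=43^1·(≡22) mod 43; (7|43)=-1, (22|43)=-1; (−1)^{3·1·21}·(-1)^1·(-1)^3 = -1.
v=23: a=23^3·(≡19), b=23^1·(≡7) mod 23; (19|23)=-1, (7|23)=-1; (−1)^{3·1·11}·(-1)^1·(-1)^3 = -1.
v=17: a=17^3·(≡10), b=17^1·(≡13) mod 17; (10|17)=-1, (13|17)=+1; (−1)^{3·1·8}·(-1)^1·(+1)^3 = -1.
v=2: v_2(a)=-2, v_2(b)=-4; units ≡ 5, 3 (mod 8); ε·ε+αω+βω = 0·1+-2·1+-4·1 ≡ 0  ⇒  (a,b)_2 = +1.
v=∞: 3648421 > 0 and -237147365 < 0  ⇒  (a,b)_∞ = +1.
v=3: a=3^10·(≡1), b=3^6·(≡1) mod 3; (1|3)=+1, (1|3)=+1; (−1)^{10·6·1}·(+1)^6·(+1)^10 = +1.
v=5: a=5^6·(≡4), b=5^1·(≡3) mod 5; (4|5)=+1, (3|5)=-1; (−1)^{6·1·2}·(+1)^1·(-1)^6 = +1.
v=13: a=13^2·(≡4), b=13^1·(≡5) mod 13; (4|13)=+1, (5|13)=-1; (−1)^{2·1·6}·(+1)^1·(-1)^2 = +1.
v=31: a=31^3·(≡22), b=31^1·(≡17) mod 31; (22|31)=-1, (17|31)=-1; (−1)^{3·1·15}·(-1)^1·(-1)^3 = -1.
v=7: a=7^3·(≡1), b=7^1·(≡3) mod 7; (1|7)=+1, (3|7)=-1; (−1)^{3·1·3}·(+1)^1·(-1)^3 = +1.
Ram(3648421, -237147365) = {17, 23, 31, 43}; no ℚ_17-point on the conic.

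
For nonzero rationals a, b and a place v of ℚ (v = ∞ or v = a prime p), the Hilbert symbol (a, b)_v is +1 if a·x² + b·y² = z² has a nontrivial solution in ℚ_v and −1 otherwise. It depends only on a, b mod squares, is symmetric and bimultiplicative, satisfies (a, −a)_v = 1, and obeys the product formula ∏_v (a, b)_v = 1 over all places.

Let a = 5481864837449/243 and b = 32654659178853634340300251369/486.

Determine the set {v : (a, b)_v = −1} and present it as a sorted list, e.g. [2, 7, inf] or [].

Mod squares: a ≡ 4018443, b ≡ 38454. Check v ∈ {∞, 2, 3, 7, 11, 13, 17, 19, 29}.
v=13: a=13^1·(≡3), b=13^3·(≡8) mod 13; (3|13)=+1, (8|13)=-1; (−1)^{1·3·6}·(+1)^3·(-1)^1 = -1.
v=∞: 4018443 > 0 and 38454 > 0  ⇒  (a,b)_∞ = +1.
v=3: a=3^-5·(≡2), b=3^-5·(≡2) mod 3; (2|3)=-1, (2|3)=-1; (−1)^{-5·-5·1}·(-1)^-5·(-1)^-5 = -1.
v=19: a=19^1·(≡3), b=19^2·(≡7) mod 19; (3|19)=-1, (7|19)=+1; (−1)^{1·2·9}·(-1)^2·(+1)^1 = +1.
v=11: a=11^1·(≡1), b=11^2·(≡4) mod 11; (1|11)=+1, (4|11)=+1; (−1)^{1·2·5}·(+1)^2·(+1)^1 = +1.
v=29: a=29^1·(≡25), b=29^3·(≡17) mod 29; (25|29)=+1, (17|29)=-1; (−1)^{1·3·14}·(+1)^3·(-1)^1 = -1.
v=2: v_2(a)=0, v_2(b)=-1; units ≡ 3, 3 (mod 8); ε·ε+αω+βω = 1·1+0·1+-1·1 ≡ 0  ⇒  (a,b)_2 = +1.
v=17: a=17^5·(≡11), b=17^9·(≡4) mod 17; (11|17)=-1, (4|17)=+1; (−1)^{5·9·8}·(-1)^9·(+1)^5 = -1.
v=7: a=7^2·(≡1), b=7^6·(≡5) mod 7; (1|7)=+1, (5|7)=-1; (−1)^{2·6·3}·(+1)^6·(-1)^2 = +1.
|Ram(4018443, 38454)| = 4, even; anisotropic at {3, 13, 17, 29}.

[3, 13, 17, 29]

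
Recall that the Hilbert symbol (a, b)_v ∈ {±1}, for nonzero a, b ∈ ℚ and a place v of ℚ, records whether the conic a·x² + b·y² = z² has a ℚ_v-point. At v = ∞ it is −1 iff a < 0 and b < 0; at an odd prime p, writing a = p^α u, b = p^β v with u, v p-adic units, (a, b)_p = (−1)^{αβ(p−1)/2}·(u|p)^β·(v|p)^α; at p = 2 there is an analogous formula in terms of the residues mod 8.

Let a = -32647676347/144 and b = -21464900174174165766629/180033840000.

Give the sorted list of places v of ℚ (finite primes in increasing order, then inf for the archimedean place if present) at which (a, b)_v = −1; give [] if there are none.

[2, 13, 17, 23, 29, 31, 37, inf]

(a, b) ≡ (-320827, -2367061606) mod (ℚ^×)²; places V = {2, 3, 5, 7, 11, 13, 17, 19, 23, 29, 31, 37, ∞}.
(a,b)_∞: sgn(-320827)=−, sgn(-2367061606)=−, so -1.
(a,b)_11: α=2, u≡6; β=4, v≡9 (mod 11); (6|11)=-1, (9|11)=+1; sign (−1)^0·-1^4·+1^2 = +1.
(a,b)_31: α=0, u≡11; β=1, v≡16 (mod 31); (11|31)=-1, (16|31)=+1; sign (−1)^0·-1^1·+1^0 = -1.
(a,b)_7: α=0, u≡2; β=-3, v≡2 (mod 7); (2|7)=+1, (2|7)=+1; sign (−1)^0·+1^-3·+1^0 = +1.
(a,b)_17: α=0, u≡11; β=1, v≡5 (mod 17); (11|17)=-1, (5|17)=-1; sign (−1)^0·-1^1·-1^0 = -1.
(a,b)_37: α=1, u≡8; β=1, v≡3 (mod 37); (8|37)=-1, (3|37)=+1; sign (−1)^0·-1^1·+1^1 = -1.
(a,b)_23: α=1, u≡18; β=1, v≡9 (mod 23); (18|23)=+1, (9|23)=+1; sign (−1)^1·+1^1·+1^1 = -1.
(a,b)_3: α=-2, u≡2; β=-8, v≡2 (mod 3); (2|3)=-1, (2|3)=-1; sign (−1)^0·-1^-8·-1^-2 = +1.
(a,b)_13: α=1, u≡2; β=5, v≡1 (mod 13); (2|13)=-1, (1|13)=+1; sign (−1)^0·-1^5·+1^1 = -1.
(a,b)_19: α=0, u≡5; β=2, v≡11 (mod 19); (5|19)=+1, (11|19)=+1; sign (−1)^0·+1^2·+1^0 = +1.
(a,b)_29: α=3, u≡12; β=3, v≡7 (mod 29); (12|29)=-1, (7|29)=+1; sign (−1)^0·-1^3·+1^3 = -1.
(a,b)_5: α=0, u≡2; β=-4, v≡4 (mod 5); (2|5)=-1, (4|5)=+1; sign (−1)^0·-1^-4·+1^0 = +1.
(a,b)_2: α=-4, β=-7; u≡5, v≡5 (mod 8); ε(u)ε(v)=0·0, αω(v)=-4·1, βω(u)=-7·1; sum ≡ 1  ⇒  -1.
(-320827, -2367061606 / ℚ) ramifies at {2, 13, 17, 23, 29, 31, 37, ∞}: a division algebra.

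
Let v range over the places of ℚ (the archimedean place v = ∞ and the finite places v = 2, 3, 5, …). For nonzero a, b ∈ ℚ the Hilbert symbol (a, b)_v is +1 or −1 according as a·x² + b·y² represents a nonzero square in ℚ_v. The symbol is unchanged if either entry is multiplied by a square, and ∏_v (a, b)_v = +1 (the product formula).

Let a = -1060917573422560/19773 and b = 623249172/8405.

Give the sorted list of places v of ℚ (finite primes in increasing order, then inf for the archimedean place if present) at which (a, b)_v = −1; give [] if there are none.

Mod squares: a ≡ -373585030, b ≡ 239785. Check v ∈ {∞, 2, 3, 5, 7, 13, 17, 19, 31, 41}.
v=13: a=13^-3·(≡12), b=13^1·(≡11) mod 13; (12|13)=+1, (11|13)=-1; (−1)^{-3·1·6}·(+1)^1·(-1)^-3 = -1.
v=19: a=19^1·(≡12), b=19^2·(≡16) mod 19; (12|19)=-1, (16|19)=+1; (−1)^{1·2·9}·(-1)^2·(+1)^1 = +1.
v=7: a=7^5·(≡3), b=7^1·(≡4) mod 7; (3|7)=-1, (4|7)=+1; (−1)^{5·1·3}·(-1)^1·(+1)^5 = +1.
v=41: a=41^1·(≡32), b=41^-2·(≡19) mod 41; (32|41)=+1, (19|41)=-1; (−1)^{1·-2·20}·(+1)^-2·(-1)^1 = -1.
v=∞: -373585030 < 0 and 239785 > 0  ⇒  (a,b)_∞ = +1.
v=17: a=17^1·(≡1), b=17^1·(≡11) mod 17; (1|17)=+1, (11|17)=-1; (−1)^{1·1·8}·(+1)^1·(-1)^1 = -1.
v=2: v_2(a)=5, v_2(b)=2; units ≡ 5, 1 (mod 8); ε·ε+αω+βω = 0·0+5·0+2·1 ≡ 0  ⇒  (a,b)_2 = +1.
v=31: a=31^3·(≡30), b=31^1·(≡18) mod 31; (30|31)=-1, (18|31)=+1; (−1)^{3·1·15}·(-1)^1·(+1)^3 = +1.
v=5: a=5^1·(≡1), b=5^-1·(≡2) mod 5; (1|5)=+1, (2|5)=-1; (−1)^{1·-1·2}·(+1)^-1·(-1)^1 = -1.
v=3: a=3^-2·(≡2), b=3^2·(≡1) mod 3; (2|3)=-1, (1|3)=+1; (−1)^{-2·2·1}·(-1)^2·(+1)^-2 = +1.
(-373585030, 239785 / ℚ) ramifies at {5, 13, 17, 41}: a division algebra.

[5, 13, 17, 41]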